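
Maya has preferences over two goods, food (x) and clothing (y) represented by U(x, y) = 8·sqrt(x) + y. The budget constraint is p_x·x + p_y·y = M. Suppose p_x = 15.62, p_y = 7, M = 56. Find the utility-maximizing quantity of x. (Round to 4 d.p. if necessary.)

x* = 3.2133

Set MRS = p_x/p_y: 4·x^(−1/2) = p_x/p_y.
Solve: √x = 4·p_y/p_x, so x*(p_x,p_y) = (4·p_y/p_x)², and y* = (M − p_x·x*)/p_y.
Plugging in: x* = (4·7/15.62)² = 3.2133.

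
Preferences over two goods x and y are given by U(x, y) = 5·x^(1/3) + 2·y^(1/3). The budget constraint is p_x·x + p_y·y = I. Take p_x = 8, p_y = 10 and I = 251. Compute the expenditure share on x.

MU_x ∝ 5·x^(-2/3), MU_y ∝ 2·y^(-2/3), so MRS = (5/2)·(y/x)^(2/3) = p_x/p_y.
Solve for the ratio: y/x = [(2/5)·p_x/p_y]^(1.5).
Substitute y = (y/x)·x into the budget: x* = I/(p_x + p_y·(y/x)).
Numerically y/x = 0.181019, so x* = 251/(8 + 10·0.181019) = 25.5856 and y* = 0.181019·25.5856 = 4.6315.
Expenditure on x: 8·25.5856 = 204.6851; share = 0.8155.

share on x = 0.8155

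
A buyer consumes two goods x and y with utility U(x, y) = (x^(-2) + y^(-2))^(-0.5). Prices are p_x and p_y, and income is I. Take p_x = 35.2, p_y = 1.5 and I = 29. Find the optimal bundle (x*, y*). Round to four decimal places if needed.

x* = 0.7343, y* = 2.1022

MU_x ∝ x^(-3), MU_y ∝ y^(-3), so MRS = (y/x)^(3) = p_x/p_y.
Solve for the ratio: y/x = [p_x/p_y]^(1/3).
Substitute y = (y/x)·x into the budget: x* = I/(p_x + p_y·(y/x)).
Numerically y/x = 2.862972, so x* = 29/(35.2 + 1.5·2.862972) = 0.7343 and y* = 2.862972·0.7343 = 2.1022.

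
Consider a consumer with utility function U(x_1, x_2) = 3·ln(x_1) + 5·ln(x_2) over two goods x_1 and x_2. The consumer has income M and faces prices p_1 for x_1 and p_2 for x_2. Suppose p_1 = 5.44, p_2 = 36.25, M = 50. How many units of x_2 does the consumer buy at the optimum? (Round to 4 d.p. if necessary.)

x_2* = 0.8621

Tangency: MRS = (3/5)·x_2/x_1 = p_1/p_2.
So 3·p_2·x_2 = 5·p_1·x_1; combined with the budget, a share 0.375 of income goes to x_1.
Demand: x_1*(p_1,p_2,M) = 0.375·M/p_1 and x_2* = 0.625·M/p_2.
At p_1=5.44, p_2=36.25, M=50: x_2* = 0.625·50/36.25 = 0.8621.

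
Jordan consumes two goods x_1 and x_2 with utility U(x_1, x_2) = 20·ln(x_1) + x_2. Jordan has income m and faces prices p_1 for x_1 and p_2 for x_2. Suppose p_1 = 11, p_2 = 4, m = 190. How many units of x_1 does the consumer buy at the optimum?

x_1* = 7.2727

Set MRS = p_1/p_2: (20/x_1)/1 = p_1/p_2.
So x_1*(p_1,p_2) = 20·p_2/p_1, independent of income; and x_2* = (m − 20·p_2)/p_2.
At the given prices: x_1* = 20·4/11 = 7.2727.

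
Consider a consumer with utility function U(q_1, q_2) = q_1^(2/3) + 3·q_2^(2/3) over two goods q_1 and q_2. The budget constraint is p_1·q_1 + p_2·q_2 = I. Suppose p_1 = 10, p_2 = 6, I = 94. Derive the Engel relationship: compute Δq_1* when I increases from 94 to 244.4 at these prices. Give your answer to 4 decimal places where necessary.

Δq_1* = 0.1979

Substitute q_2 = (q_2/q_1)·q_1 into the budget: q_1* = I/(p_1 + p_2·(q_2/q_1)).
Numerically q_2/q_1 = 125, so q_1* = 94/(10 + 6·125) = 0.1237.
At I' = 244.4: q_1* = 0.3216. Change: 0.3216 − 0.1237 = 0.1979.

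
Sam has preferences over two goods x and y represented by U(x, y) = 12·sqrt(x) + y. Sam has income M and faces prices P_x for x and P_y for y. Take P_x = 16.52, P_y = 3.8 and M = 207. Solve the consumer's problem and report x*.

Set MRS = P_x/P_y: 6·x^(−1/2) = P_x/P_y.
Solve: √x = 6·P_y/P_x, so x*(P_x,P_y) = (6·P_y/P_x)², and y* = (M − P_x·x*)/P_y.
Plugging in: x* = (6·3.8/16.52)² = 1.9048.

x* = 1.9048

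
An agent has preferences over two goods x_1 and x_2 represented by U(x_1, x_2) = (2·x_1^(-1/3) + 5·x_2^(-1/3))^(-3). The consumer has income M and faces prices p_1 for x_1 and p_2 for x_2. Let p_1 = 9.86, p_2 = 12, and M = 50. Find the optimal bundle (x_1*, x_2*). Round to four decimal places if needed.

MRS = MU_x_1/MU_x_2 = (2/5)·(x_2/x_1)^(4/3). Set equal to p_1/p_2.
Solve for the ratio: x_2/x_1 = [(5/2)·p_1/p_2]^(0.75).
With the ratio pinned down, the budget gives x_1* = M/(p_1 + p_2·(x_2/x_1)) and x_2* = (x_2/x_1)·x_1*.
Numerically x_2/x_1 = 1.71584, so x_1* = 50/(9.86 + 12·1.71584) = 1.642 and x_2* = 1.71584·1.642 = 2.8175.

x_1* = 1.642, x_2* = 2.8175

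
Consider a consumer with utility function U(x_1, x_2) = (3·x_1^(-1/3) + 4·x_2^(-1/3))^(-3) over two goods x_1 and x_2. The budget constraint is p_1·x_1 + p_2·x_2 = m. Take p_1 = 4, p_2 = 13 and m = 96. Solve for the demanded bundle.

From the CES first-order condition, (3/4)·(x_2/x_1)^(4/3) = p_1/p_2.
Hence x_2/x_1 = ((4/3)·p_1/p_2)^(1/(4/3)), i.e. raised to the 0.75 power.
Substitute x_2 = (x_2/x_1)·x_1 into the budget: x_1* = m/(p_1 + p_2·(x_2/x_1)).
Numerically x_2/x_1 = 0.512615, so x_1* = 96/(4 + 13·0.512615) = 9.0023 and x_2* = 0.512615·9.0023 = 4.6147.

x_1* = 9.0023, x_2* = 4.6147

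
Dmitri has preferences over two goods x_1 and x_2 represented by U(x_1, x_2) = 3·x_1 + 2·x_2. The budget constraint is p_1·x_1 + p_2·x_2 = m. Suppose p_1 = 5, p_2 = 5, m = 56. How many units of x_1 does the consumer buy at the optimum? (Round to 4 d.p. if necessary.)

x_1* = 11.2

Perfect substitutes: compare marginal utility per dollar. 3/p_1 vs 2/p_2 → 0.6 vs 0.4.
x_1 gives more utility per dollar, so spend all income on x_1: x_1* = m/p_1, x_2* = 0.
Numerically: x_1* = 11.2, x_2* = 0.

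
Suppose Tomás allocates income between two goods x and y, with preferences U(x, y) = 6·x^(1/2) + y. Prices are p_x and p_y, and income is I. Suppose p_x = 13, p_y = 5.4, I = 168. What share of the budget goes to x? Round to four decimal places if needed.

share on x = 0.1202

Plugging in: x* = (3·5.4/13)² = 1.5529, y* = 27.3726.
Expenditure on x: 13·1.5529 = 20.1877; share = 0.1202.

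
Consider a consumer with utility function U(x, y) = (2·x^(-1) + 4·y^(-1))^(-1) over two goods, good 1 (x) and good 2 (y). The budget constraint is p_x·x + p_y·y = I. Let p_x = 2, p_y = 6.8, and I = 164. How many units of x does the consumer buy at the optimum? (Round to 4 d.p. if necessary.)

x* = 22.7293

MU_x ∝ 2·x^(-2), MU_y ∝ 4·y^(-2), so MRS = (1/2)·(y/x)^(2) = p_x/p_y.
Hence y/x = (2·p_x/p_y)^(1/(2)), i.e. raised to the 0.5 power.
Substitute y = (y/x)·x into the budget: x* = I/(p_x + p_y·(y/x)).
Numerically y/x = 0.766965, so x* = 164/(2 + 6.8·0.766965) = 22.7293.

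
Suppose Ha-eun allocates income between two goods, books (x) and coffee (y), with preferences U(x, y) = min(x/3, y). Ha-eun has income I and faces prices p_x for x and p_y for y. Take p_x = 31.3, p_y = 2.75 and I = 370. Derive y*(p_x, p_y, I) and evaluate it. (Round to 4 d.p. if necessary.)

y* = 3.8282

Leontief preferences: the optimum is at the kink where x/3 = y/1, i.e. y = (1/3)·x.
Budget: p_x·x + p_y·(1/3)·x = I, so (3·p_x + p_y)·x = 3·I.
Demand: x*(p_x,p_y,I) = 3·I/(3·p_x + p_y), y* = I/(3·p_x + p_y).
Here 3·31.3 + 2.75 = 96.65, giving y* = 3.8282.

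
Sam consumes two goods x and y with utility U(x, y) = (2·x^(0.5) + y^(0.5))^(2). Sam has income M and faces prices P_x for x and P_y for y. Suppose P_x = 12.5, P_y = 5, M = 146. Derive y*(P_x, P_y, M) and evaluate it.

y* = 11.2308

MRS = MU_x/MU_y = 2·(y/x)^(0.5). Set equal to P_x/P_y.
Solve for the ratio: y/x = [(1/2)·P_x/P_y]^(2).
With the ratio pinned down, the budget gives x* = M/(P_x + P_y·(y/x)) and y* = (y/x)·x*.
Numerically y/x = 1.5625, so x* = 146/(12.5 + 5·1.5625) = 7.1877 and y* = 1.5625·7.1877 = 11.2308.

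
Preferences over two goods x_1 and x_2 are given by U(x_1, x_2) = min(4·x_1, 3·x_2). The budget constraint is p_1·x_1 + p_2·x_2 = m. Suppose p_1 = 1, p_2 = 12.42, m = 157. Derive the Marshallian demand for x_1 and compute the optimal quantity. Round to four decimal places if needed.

x_1* = 8.9408

Demand: x_1*(p_1,p_2,m) = 3·m/(3·p_1 + 4·p_2), x_2* = 4·m/(3·p_1 + 4·p_2).
Here 3·1 + 4·12.42 = 52.68, giving x_1* = 8.9408.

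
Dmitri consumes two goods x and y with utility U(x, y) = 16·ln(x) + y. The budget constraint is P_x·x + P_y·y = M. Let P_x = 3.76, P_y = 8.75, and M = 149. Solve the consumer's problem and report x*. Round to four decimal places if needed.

x* = 37.234

Set MRS = P_x/P_y: (16/x)/1 = P_x/P_y.
So x*(P_x,P_y) = 16·P_y/P_x, independent of income; and y* = (M − 16·P_y)/P_y.
At the given prices: x* = 16·8.75/3.76 = 37.234.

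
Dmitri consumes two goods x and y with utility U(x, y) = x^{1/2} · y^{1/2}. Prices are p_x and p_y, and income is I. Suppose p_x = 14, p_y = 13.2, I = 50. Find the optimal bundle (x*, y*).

x* = 1.7857, y* = 1.8939

MU_x/MU_y = (0.5·y)/(0.5·x); tangency sets this equal to p_x/p_y.
So 0.5·p_y·y = 0.5·p_x·x; combined with the budget, a share 0.5 of income goes to x.
Demand: x*(p_x,p_y,I) = 0.5·I/p_x and y* = 0.5·I/p_y.
At p_x=14, p_y=13.2, I=50: x* = 0.5·50/14 = 1.7857, y* = 1.8939.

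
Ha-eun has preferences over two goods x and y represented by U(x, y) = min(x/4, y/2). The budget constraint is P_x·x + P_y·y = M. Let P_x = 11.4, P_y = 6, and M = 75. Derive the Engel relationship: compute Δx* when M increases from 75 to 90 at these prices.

Δx* = 1.0417

With perfect complements, no substitution: consume in ratio x:y = 4:2.
Budget: P_x·x + P_y·(1/2)·x = M, so (4·P_x + 2·P_y)·x = 4·M.
Demand: x*(P_x,P_y,M) = 4·M/(4·P_x + 2·P_y), y* = 2·M/(4·P_x + 2·P_y).
Here 4·11.4 + 2·6 = 57.6, giving x* = 5.2083.
At M' = 90: x* = 6.25. Change: 6.25 − 5.2083 = 1.0417.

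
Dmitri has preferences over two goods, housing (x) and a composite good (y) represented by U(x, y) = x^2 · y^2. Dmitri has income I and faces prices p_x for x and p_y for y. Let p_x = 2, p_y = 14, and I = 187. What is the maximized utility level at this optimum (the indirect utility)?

Demand: x*(p_x,p_y,I) = 0.5·I/p_x and y* = 0.5·I/p_y.
At p_x=2, p_y=14, I=187: x* = 0.5·187/2 = 46.75, y* = 6.6786.
Utility at the optimum: U(46.75, 6.6786) = 97483.3355.

V = 97483.3355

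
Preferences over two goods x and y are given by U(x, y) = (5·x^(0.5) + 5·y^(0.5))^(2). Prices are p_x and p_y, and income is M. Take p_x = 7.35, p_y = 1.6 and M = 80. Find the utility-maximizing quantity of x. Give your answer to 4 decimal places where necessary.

x* = 1.9458

From the CES first-order condition, (y/x)^(0.5) = p_x/p_y.
Solve for the ratio: y/x = [p_x/p_y]^(2).
Substitute y = (y/x)·x into the budget: x* = M/(p_x + p_y·(y/x)).
Numerically y/x = 21.102539, so x* = 80/(7.35 + 1.6·21.102539) = 1.9458.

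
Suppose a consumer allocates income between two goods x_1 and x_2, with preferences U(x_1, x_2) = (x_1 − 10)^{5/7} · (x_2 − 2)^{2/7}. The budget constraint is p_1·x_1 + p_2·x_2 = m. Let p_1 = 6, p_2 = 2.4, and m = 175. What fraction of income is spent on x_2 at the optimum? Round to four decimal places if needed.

share on x_2 = 0.2073

MRS = (5/2)·(x_2−2)/(x_1−10). Tangency with p_1/p_2 gives x_2−2 = (2/5)·(p_1/p_2)·(x_1−10).
Substituting into the budget: x_1* = 10 + 5/7·(m − 10·p_1 − 2·p_2)/p_1, and x_2* = 2 + 2/7·(…)/p_2.
Discretionary income = 175 − 10·6 − 2·2.4 = 110.2; x_1* = 10 + 5/7·110.2/6 = 23.119; x_2* = 2 + 2/7·110.2/2.4 = 15.119.
Expenditure on x_2: 2.4·15.119 = 36.2857; share = 0.2073.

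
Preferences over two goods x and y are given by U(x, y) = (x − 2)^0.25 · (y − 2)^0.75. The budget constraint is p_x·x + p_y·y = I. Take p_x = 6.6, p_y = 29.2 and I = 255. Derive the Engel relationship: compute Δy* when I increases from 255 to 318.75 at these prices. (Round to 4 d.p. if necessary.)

MRS = (1/3)·(y−2)/(x−2). Tangency with p_x/p_y gives y−2 = 3·(p_x/p_y)·(x−2).
After buying the subsistence bundle (2, 2), a share 0.25 of the remaining income goes to x: x* = 2 + 0.25·(I − 2p_x − 2p_y)/p_x.
Discretionary income = 255 − 2·6.6 − 2·29.2 = 183.4; y* = 2 + 0.75·183.4/29.2 = 6.7106.
At I' = 318.75: y* = 8.348. Change: 8.348 − 6.7106 = 1.6374.

Δy* = 1.6374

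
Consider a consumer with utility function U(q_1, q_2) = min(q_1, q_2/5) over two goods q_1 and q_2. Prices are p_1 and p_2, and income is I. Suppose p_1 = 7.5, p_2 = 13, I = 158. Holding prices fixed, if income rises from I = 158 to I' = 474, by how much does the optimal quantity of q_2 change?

Demand: q_1*(p_1,p_2,I) = I/(p_1 + 5·p_2), q_2* = 5·I/(p_1 + 5·p_2).
Here 7.5 + 5·13 = 72.5, giving q_2* = 10.8966.
At I' = 474: q_2* = 32.6897. Change: 32.6897 − 10.8966 = 21.7931.

Δq_2* = 21.7931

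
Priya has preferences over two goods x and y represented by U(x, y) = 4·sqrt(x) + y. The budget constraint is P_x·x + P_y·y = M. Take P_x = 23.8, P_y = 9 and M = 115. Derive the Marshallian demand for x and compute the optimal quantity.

Thus x* = (2·P_y/P_x)² — independent of M — with the rest of income spent on y.
Plugging in: x* = (2·9/23.8)² = 0.572.

x* = 0.572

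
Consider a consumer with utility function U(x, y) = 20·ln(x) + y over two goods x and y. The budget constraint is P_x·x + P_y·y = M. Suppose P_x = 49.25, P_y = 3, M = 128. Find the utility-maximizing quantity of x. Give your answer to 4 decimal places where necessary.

x* = 1.2183

MU_x = 20/x, MU_y = 1. Tangency: 20/x = P_x/P_y.
So x*(P_x,P_y) = 20·P_y/P_x, independent of income; and y* = (M − 20·P_y)/P_y.
At the given prices: x* = 20·3/49.25 = 1.2183.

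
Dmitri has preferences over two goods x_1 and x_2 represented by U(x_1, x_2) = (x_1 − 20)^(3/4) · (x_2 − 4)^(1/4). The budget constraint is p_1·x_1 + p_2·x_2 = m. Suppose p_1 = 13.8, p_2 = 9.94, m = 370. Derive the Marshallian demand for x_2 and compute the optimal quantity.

Discretionary income = 370 − 20·13.8 − 4·9.94 = 54.24; x_2* = 4 + 0.25·54.24/9.94 = 5.3642.

x_2* = 5.3642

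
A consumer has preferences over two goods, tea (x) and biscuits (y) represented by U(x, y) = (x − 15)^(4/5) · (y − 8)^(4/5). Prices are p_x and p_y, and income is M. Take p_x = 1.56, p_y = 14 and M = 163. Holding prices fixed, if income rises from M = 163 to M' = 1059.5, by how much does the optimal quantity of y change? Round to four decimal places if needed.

MRS = (y−8)/(x−15). Tangency with p_x/p_y gives y−8 = (p_x/p_y)·(x−15).
Substituting into the budget: x* = 15 + 0.5·(M − 15·p_x − 8·p_y)/p_x, and y* = 8 + 0.5·(…)/p_y.
Discretionary income = 163 − 15·1.56 − 8·14 = 27.6; y* = 8 + 0.5·27.6/14 = 8.9857.
At M' = 1059.5: y* = 41.0036. Change: 41.0036 − 8.9857 = 32.0179.

Δy* = 32.0179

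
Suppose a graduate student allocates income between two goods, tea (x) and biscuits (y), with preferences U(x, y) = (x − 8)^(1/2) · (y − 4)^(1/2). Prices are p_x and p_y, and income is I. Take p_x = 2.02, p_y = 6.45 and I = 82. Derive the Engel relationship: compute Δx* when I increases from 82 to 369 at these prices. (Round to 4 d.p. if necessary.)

Δx* = 71.0396

MRS = (y−4)/(x−8). Tangency with p_x/p_y gives y−4 = (p_x/p_y)·(x−8).
After buying the subsistence bundle (8, 4), a share 0.5 of the remaining income goes to x: x* = 8 + 0.5·(I − 8p_x − 4p_y)/p_x.
Discretionary income = 82 − 8·2.02 − 4·6.45 = 40.04; x* = 8 + 0.5·40.04/2.02 = 17.9109.
At I' = 369: x* = 88.9505. Change: 88.9505 − 17.9109 = 71.0396.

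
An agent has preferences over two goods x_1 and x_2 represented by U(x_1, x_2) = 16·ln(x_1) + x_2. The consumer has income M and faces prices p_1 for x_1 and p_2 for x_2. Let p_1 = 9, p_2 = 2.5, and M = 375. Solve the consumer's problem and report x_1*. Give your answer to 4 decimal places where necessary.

Set MRS = p_1/p_2: (16/x_1)/1 = p_1/p_2.
So x_1*(p_1,p_2) = 16·p_2/p_1, independent of income; and x_2* = (M − 16·p_2)/p_2.
At the given prices: x_1* = 16·2.5/9 = 4.4444.

x_1* = 4.4444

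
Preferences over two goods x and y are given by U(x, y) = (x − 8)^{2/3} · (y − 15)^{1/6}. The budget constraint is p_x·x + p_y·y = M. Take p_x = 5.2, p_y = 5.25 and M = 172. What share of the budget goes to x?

This is Cobb-Douglas in (x−8, y−15): tangency gives 2/3·p_y·(y−15) = 1/6·p_x·(x−8).
Substituting into the budget: x* = 8 + 0.8·(M − 8·p_x − 15·p_y)/p_x, and y* = 15 + 0.2·(…)/p_y.
Discretionary income = 172 − 8·5.2 − 15·5.25 = 51.65; x* = 8 + 0.8·51.65/5.2 = 15.9462; y* = 15 + 0.2·51.65/5.25 = 16.9676.
Expenditure on x: 5.2·15.9462 = 82.92; share = 0.4821.

share on x = 0.4821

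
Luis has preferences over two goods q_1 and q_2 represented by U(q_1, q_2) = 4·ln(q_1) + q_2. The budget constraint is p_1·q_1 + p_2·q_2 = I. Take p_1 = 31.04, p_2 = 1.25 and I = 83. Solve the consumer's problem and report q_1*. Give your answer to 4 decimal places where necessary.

q_1* = 0.1611

MU_q_1 = 4/q_1, MU_q_2 = 1. Tangency: 4/q_1 = p_1/p_2.
So q_1*(p_1,p_2) = 4·p_2/p_1, independent of income; and q_2* = (I − 4·p_2)/p_2.
At the given prices: q_1* = 4·1.25/31.04 = 0.1611.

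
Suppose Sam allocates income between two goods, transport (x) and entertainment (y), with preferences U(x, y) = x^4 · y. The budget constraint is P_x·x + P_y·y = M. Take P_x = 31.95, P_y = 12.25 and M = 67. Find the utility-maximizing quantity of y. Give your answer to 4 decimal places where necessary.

The MRS is 4·y/x. Set MRS = P_x/P_y.
So 4·P_y·y = P_x·x; combined with the budget, a share 0.8 of income goes to x.
Demand: x*(P_x,P_y,M) = 0.8·M/P_x and y* = 0.2·M/P_y.
At P_x=31.95, P_y=12.25, M=67: y* = 0.2·67/12.25 = 1.0939.

y* = 1.0939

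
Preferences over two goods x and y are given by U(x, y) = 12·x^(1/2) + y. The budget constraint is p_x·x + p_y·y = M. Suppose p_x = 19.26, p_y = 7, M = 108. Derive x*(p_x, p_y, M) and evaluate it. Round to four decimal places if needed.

x* = 4.7554

Thus x* = (6·p_y/p_x)² — independent of M — with the rest of income spent on y.
Plugging in: x* = (6·7/19.26)² = 4.7554.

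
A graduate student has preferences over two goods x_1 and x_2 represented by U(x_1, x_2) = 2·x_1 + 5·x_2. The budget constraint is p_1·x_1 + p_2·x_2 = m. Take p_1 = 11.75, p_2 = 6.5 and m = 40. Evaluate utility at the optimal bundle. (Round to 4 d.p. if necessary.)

V = 30.7692

Perfect substitutes: compare marginal utility per dollar. 2/p_1 vs 5/p_2 → 0.1702 vs 0.7692.
x_2 gives more utility per dollar, so spend all income on x_2: x_2* = m/p_2, x_1* = 0.
Numerically: x_1* = 0, x_2* = 6.1538.
Utility at the optimum: U(0, 6.1538) = 30.7692.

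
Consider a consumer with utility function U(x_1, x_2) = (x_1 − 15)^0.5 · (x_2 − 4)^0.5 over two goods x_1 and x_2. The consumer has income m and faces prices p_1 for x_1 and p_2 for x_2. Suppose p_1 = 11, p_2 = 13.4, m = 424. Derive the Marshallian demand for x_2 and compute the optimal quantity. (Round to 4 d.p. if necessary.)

x_2* = 11.6642

This is Cobb-Douglas in (x_1−15, x_2−4): tangency gives 0.5·p_2·(x_2−4) = 0.5·p_1·(x_1−15).
After buying the subsistence bundle (15, 4), a share 0.5 of the remaining income goes to x_1: x_1* = 15 + 0.5·(m − 15p_1 − 4p_2)/p_1.
Discretionary income = 424 − 15·11 − 4·13.4 = 205.4; x_2* = 4 + 0.5·205.4/13.4 = 11.6642.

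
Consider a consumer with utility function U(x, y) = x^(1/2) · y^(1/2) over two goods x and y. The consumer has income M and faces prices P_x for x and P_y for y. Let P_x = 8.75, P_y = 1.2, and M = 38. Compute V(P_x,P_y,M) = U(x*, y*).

V = 5.8635

The MRS is y/x. Set MRS = P_x/P_y.
Rearranging, P_y·y = P_x·x. Substituting into the budget gives P_x·x·(1 + 1) = M.
Demand: x*(P_x,P_y,M) = 0.5·M/P_x and y* = 0.5·M/P_y.
At P_x=8.75, P_y=1.2, M=38: x* = 0.5·38/8.75 = 2.1714, y* = 15.8333.
Utility at the optimum: U(2.1714, 15.8333) = 5.8635.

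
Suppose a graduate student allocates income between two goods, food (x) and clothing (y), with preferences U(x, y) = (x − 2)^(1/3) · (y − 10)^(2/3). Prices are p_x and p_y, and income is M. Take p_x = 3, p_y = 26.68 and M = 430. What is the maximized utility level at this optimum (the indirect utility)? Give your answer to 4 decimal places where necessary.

MRS = (1/2)·(y−10)/(x−2). Tangency with p_x/p_y gives y−10 = 2·(p_x/p_y)·(x−2).
After buying the subsistence bundle (2, 10), a share 1/3 of the remaining income goes to x: x* = 2 + 1/3·(M − 2p_x − 10p_y)/p_x.
Discretionary income = 430 − 2·3 − 10·26.68 = 157.2; x* = 2 + 1/3·157.2/3 = 19.4667; y* = 10 + 2/3·157.2/26.68 = 13.928.
Utility at the optimum: U(19.4667, 13.928) = 6.4593.

V = 6.4593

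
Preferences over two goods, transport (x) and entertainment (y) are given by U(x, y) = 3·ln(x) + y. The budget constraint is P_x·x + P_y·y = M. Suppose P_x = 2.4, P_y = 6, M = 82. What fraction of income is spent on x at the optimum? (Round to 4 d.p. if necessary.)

share on x = 0.2195

Set MRS = P_x/P_y: (3/x)/1 = P_x/P_y.
So x*(P_x,P_y) = 3·P_y/P_x, independent of income; and y* = (M − 3·P_y)/P_y.
At the given prices: x* = 3·6/2.4 = 7.5, and y* = 10.6667.
Expenditure on x: 2.4·7.5 = 18; share = 0.2195.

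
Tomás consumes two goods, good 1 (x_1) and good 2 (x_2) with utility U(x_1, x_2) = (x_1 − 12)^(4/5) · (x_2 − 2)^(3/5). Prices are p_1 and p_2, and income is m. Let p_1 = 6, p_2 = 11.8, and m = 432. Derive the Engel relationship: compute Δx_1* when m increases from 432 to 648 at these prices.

Δx_1* = 20.5714

MRS = (4/3)·(x_2−2)/(x_1−12). Tangency with p_1/p_2 gives x_2−2 = (3/4)·(p_1/p_2)·(x_1−12).
Substituting into the budget: x_1* = 12 + 4/7·(m − 12·p_1 − 2·p_2)/p_1, and x_2* = 2 + 3/7·(…)/p_2.
Discretionary income = 432 − 12·6 − 2·11.8 = 336.4; x_1* = 12 + 4/7·336.4/6 = 44.0381.
At m' = 648: x_1* = 64.6095. Change: 64.6095 − 44.0381 = 20.5714.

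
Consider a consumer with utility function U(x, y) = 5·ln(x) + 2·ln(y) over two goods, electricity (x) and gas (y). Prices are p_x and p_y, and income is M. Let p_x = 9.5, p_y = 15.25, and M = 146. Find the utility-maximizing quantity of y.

The MRS is (5/2)·y/x. Set MRS = p_x/p_y.
Rearranging, p_y·y = (2/5)·p_x·x. Substituting into the budget gives p_x·x·(1 + (2/5)) = M.
Demand: x*(p_x,p_y,M) = 5/7·M/p_x and y* = 2/7·M/p_y.
At p_x=9.5, p_y=15.25, M=146: y* = 2/7·146/15.25 = 2.7354.

y* = 2.7354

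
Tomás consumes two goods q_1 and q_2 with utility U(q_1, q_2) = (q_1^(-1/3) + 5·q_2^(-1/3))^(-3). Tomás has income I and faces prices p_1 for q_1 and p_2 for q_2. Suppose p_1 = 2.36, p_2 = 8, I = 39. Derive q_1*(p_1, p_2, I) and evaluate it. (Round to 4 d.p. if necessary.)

Numerically q_2/q_1 = 1.338425, so q_1* = 39/(2.36 + 8·1.338425) = 2.9845.

q_1* = 2.9845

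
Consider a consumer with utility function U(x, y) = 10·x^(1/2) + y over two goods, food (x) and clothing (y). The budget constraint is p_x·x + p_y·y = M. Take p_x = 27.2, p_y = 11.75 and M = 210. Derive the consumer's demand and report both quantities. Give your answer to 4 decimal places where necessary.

x* = 4.6653, y* = 7.0727

MU_x = 5/√x, MU_y = 1. Tangency: 5/√x = p_x/p_y.
Thus x* = (5·p_y/p_x)² — independent of M — with the rest of income spent on y.
Plugging in: x* = (5·11.75/27.2)² = 4.6653, y* = 7.0727.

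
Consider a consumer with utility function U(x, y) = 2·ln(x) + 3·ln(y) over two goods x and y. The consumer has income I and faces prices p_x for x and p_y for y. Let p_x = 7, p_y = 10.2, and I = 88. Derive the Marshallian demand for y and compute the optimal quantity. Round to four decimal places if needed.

The MRS is (2/3)·y/x. Set MRS = p_x/p_y.
Rearranging, p_y·y = (3/2)·p_x·x. Substituting into the budget gives p_x·x·(1 + (3/2)) = I.
Demand: x*(p_x,p_y,I) = 0.4·I/p_x and y* = 0.6·I/p_y.
At p_x=7, p_y=10.2, I=88: y* = 0.6·88/10.2 = 5.1765.

y* = 5.1765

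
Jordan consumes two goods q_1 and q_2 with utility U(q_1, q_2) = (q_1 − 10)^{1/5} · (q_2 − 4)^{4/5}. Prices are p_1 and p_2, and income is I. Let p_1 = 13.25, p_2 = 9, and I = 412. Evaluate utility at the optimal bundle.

This is Cobb-Douglas in (q_1−10, q_2−4): tangency gives 0.2·p_2·(q_2−4) = 0.8·p_1·(q_1−10).
After buying the subsistence bundle (10, 4), a share 0.2 of the remaining income goes to q_1: q_1* = 10 + 0.2·(I − 10p_1 − 4p_2)/p_1.
Discretionary income = 412 − 10·13.25 − 4·9 = 243.5; q_1* = 10 + 0.2·243.5/13.25 = 13.6755; q_2* = 4 + 0.8·243.5/9 = 25.6444.
Utility at the optimum: U(13.6755, 25.6444) = 15.1824.

V = 15.1824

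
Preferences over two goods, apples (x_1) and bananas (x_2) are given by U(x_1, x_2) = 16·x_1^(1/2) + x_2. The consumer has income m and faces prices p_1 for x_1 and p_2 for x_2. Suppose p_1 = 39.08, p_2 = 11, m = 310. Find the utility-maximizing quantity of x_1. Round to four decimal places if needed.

Thus x_1* = (8·p_2/p_1)² — independent of m — with the rest of income spent on x_2.
Plugging in: x_1* = (8·11/39.08)² = 5.0706.

x_1* = 5.0706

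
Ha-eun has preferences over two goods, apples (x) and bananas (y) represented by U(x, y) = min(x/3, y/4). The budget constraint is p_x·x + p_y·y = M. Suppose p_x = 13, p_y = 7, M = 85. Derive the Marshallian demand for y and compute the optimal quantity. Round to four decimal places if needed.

Leontief preferences: the optimum is at the kink where x/3 = y/4, i.e. y = (4/3)·x.
Budget: p_x·x + p_y·(4/3)·x = M, so (3·p_x + 4·p_y)·x = 3·M.
Demand: x*(p_x,p_y,M) = 3·M/(3·p_x + 4·p_y), y* = 4·M/(3·p_x + 4·p_y).
Here 3·13 + 4·7 = 67, giving y* = 5.0746.

y* = 5.0746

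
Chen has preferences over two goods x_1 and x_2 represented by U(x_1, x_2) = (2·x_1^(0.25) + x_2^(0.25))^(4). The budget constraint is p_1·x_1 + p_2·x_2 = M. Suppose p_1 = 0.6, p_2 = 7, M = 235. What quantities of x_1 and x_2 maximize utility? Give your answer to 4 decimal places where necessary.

x_1* = 333.3402, x_2* = 4.9994

MU_x_1 ∝ 2·x_1^(-0.75), MU_x_2 ∝ x_2^(-0.75), so MRS = 2·(x_2/x_1)^(0.75) = p_1/p_2.
Solve for the ratio: x_2/x_1 = [(1/2)·p_1/p_2]^(4/3).
With the ratio pinned down, the budget gives x_1* = M/(p_1 + p_2·(x_2/x_1)) and x_2* = (x_2/x_1)·x_1*.
Numerically x_2/x_1 = 0.014998, so x_1* = 235/(0.6 + 7·0.014998) = 333.3402 and x_2* = 0.014998·333.3402 = 4.9994.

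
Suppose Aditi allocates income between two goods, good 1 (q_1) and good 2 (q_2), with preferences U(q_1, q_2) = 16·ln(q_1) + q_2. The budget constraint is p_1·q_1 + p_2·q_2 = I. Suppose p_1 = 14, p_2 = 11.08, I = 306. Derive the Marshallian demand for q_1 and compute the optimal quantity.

q_1* = 12.6629

MU_q_1 = 16/q_1, MU_q_2 = 1. Tangency: 16/q_1 = p_1/p_2.
So q_1*(p_1,p_2) = 16·p_2/p_1, independent of income; and q_2* = (I − 16·p_2)/p_2.
At the given prices: q_1* = 16·11.08/14 = 12.6629.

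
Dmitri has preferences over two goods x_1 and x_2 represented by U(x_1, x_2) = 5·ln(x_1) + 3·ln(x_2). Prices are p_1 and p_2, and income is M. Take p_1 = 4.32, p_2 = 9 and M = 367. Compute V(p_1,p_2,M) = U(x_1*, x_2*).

Tangency: MRS = (5/3)·x_2/x_1 = p_1/p_2.
Rearranging, p_2·x_2 = (3/5)·p_1·x_1. Substituting into the budget gives p_1·x_1·(1 + (3/5)) = M.
Demand: x_1*(p_1,p_2,M) = 0.625·M/p_1 and x_2* = 0.375·M/p_2.
At p_1=4.32, p_2=9, M=367: x_1* = 0.625·367/4.32 = 53.0961, x_2* = 15.2917.
Utility at the optimum: U(53.0961, 15.2917) = 28.0424.

V = 28.0424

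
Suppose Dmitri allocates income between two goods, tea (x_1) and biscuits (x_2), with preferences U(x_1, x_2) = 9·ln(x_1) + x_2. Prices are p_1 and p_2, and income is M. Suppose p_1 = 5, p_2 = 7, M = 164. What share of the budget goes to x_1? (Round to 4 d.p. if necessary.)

Set MRS = p_1/p_2: (9/x_1)/1 = p_1/p_2.
So x_1*(p_1,p_2) = 9·p_2/p_1, independent of income; and x_2* = (M − 9·p_2)/p_2.
At the given prices: x_1* = 9·7/5 = 12.6, and x_2* = 14.4286.
Expenditure on x_1: 5·12.6 = 63; share = 0.3841.

share on x_1 = 0.3841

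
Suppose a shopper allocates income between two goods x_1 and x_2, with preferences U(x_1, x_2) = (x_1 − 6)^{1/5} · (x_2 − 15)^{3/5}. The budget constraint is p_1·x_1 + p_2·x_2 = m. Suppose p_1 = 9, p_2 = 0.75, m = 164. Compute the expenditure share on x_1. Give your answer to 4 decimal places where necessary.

share on x_1 = 0.4798

This is Cobb-Douglas in (x_1−6, x_2−15): tangency gives 0.2·p_2·(x_2−15) = 0.6·p_1·(x_1−6).
Substituting into the budget: x_1* = 6 + 0.25·(m − 6·p_1 − 15·p_2)/p_1, and x_2* = 15 + 0.75·(…)/p_2.
Discretionary income = 164 − 6·9 − 15·0.75 = 98.75; x_1* = 6 + 0.25·98.75/9 = 8.7431; x_2* = 15 + 0.75·98.75/0.75 = 113.75.
Expenditure on x_1: 9·8.7431 = 78.6875; share = 0.4798.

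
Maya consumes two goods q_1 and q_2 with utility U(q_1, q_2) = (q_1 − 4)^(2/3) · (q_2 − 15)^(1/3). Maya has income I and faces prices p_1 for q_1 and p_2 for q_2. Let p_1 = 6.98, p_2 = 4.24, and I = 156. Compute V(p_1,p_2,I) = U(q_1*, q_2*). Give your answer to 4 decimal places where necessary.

V = 5.7716

Discretionary income = 156 − 4·6.98 − 15·4.24 = 64.48; q_1* = 4 + 2/3·64.48/6.98 = 10.1585; q_2* = 15 + 1/3·64.48/4.24 = 20.0692.
Utility at the optimum: U(10.1585, 20.0692) = 5.7716.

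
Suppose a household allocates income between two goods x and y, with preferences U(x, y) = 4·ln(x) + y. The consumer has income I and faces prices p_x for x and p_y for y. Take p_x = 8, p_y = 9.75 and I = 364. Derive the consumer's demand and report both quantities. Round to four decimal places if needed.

x* = 4.875, y* = 33.3333

At the given prices: x* = 4·9.75/8 = 4.875, and y* = 33.3333.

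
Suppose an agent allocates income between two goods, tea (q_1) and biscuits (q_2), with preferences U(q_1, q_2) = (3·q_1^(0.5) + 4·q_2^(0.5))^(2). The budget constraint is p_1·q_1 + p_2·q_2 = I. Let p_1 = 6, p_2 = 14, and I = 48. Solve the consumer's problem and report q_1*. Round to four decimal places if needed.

From the CES first-order condition, (3/4)·(q_2/q_1)^(0.5) = p_1/p_2.
Solve for the ratio: q_2/q_1 = [(4/3)·p_1/p_2]^(2).
With the ratio pinned down, the budget gives q_1* = I/(p_1 + p_2·(q_2/q_1)) and q_2* = (q_2/q_1)·q_1*.
Numerically q_2/q_1 = 0.326531, so q_1* = 48/(6 + 14·0.326531) = 4.5405.

q_1* = 4.5405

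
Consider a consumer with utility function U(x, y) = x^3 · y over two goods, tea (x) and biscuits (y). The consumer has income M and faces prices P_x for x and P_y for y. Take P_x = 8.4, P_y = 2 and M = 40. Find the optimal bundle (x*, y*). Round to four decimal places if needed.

MU_x/MU_y = (3·y)/(x); tangency sets this equal to P_x/P_y.
So 3·P_y·y = P_x·x; combined with the budget, a share 0.75 of income goes to x.
Demand: x*(P_x,P_y,M) = 0.75·M/P_x and y* = 0.25·M/P_y.
At P_x=8.4, P_y=2, M=40: x* = 0.75·40/8.4 = 3.5714, y* = 5.

x* = 3.5714, y* = 5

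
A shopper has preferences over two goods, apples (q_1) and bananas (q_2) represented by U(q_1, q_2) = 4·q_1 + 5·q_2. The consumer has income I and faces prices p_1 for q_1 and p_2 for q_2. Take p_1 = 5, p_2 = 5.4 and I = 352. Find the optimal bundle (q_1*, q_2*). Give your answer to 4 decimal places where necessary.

Linear utility — the consumer picks whichever good has higher MU/price: 4/5 = 0.8 vs 5/5.4 = 0.9259.
q_2 gives more utility per dollar, so spend all income on q_2: q_2* = I/p_2, q_1* = 0.
Numerically: q_1* = 0, q_2* = 65.1852.

q_1* = 0, q_2* = 65.1852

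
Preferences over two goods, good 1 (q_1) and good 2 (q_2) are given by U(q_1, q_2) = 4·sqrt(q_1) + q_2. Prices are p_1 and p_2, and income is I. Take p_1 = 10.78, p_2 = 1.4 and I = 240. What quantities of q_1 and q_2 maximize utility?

q_1* = 0.0675, q_2* = 170.9091

MU_q_1 = 2/√q_1, MU_q_2 = 1. Tangency: 2/√q_1 = p_1/p_2.
Solve: √q_1 = 2·p_2/p_1, so q_1*(p_1,p_2) = (2·p_2/p_1)², and q_2* = (I − p_1·q_1*)/p_2.
Plugging in: q_1* = (2·1.4/10.78)² = 0.0675, q_2* = 170.9091.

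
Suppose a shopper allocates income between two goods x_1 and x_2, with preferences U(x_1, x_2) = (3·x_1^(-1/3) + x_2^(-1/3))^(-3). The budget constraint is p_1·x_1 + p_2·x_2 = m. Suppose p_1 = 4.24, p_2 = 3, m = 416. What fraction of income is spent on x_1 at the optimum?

share on x_1 = 0.7131

From the CES first-order condition, 3·(x_2/x_1)^(4/3) = p_1/p_2.
Hence x_2/x_1 = ((1/3)·p_1/p_2)^(1/(4/3)), i.e. raised to the 0.75 power.
With the ratio pinned down, the budget gives x_1* = m/(p_1 + p_2·(x_2/x_1)) and x_2* = (x_2/x_1)·x_1*.
Numerically x_2/x_1 = 0.568647, so x_1* = 416/(4.24 + 3·0.568647) = 69.9637 and x_2* = 0.568647·69.9637 = 39.7846.
Expenditure on x_1: 4.24·69.9637 = 296.6461; share = 0.7131.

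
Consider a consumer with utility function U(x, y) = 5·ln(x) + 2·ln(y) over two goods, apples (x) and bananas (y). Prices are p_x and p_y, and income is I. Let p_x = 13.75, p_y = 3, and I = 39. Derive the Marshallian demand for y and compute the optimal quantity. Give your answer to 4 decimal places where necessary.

y* = 3.7143

The MRS is (5/2)·y/x. Set MRS = p_x/p_y.
So 5·p_y·y = 2·p_x·x; combined with the budget, a share 5/7 of income goes to x.
Demand: x*(p_x,p_y,I) = 5/7·I/p_x and y* = 2/7·I/p_y.
At p_x=13.75, p_y=3, I=39: y* = 2/7·39/3 = 3.7143.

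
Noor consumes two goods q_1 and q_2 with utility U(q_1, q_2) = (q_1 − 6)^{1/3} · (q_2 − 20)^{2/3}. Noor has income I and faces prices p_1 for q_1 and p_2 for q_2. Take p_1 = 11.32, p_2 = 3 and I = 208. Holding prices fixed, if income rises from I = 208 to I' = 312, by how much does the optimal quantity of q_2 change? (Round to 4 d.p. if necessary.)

Δq_2* = 23.1111

Let q_1' = q_1−6, q_2' = q_2−20. MRS = (1/2)·q_2'/q_1' = p_1/p_2.
Substituting into the budget: q_1* = 6 + 1/3·(I − 6·p_1 − 20·p_2)/p_1, and q_2* = 20 + 2/3·(…)/p_2.
Discretionary income = 208 − 6·11.32 − 20·3 = 80.08; q_2* = 20 + 2/3·80.08/3 = 37.7956.
At I' = 312: q_2* = 60.9067. Change: 60.9067 − 37.7956 = 23.1111.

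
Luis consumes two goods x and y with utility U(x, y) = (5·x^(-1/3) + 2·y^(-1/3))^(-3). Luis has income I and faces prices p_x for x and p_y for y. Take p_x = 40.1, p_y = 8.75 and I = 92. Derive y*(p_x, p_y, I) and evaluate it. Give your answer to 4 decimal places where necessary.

y* = 2.6898

From the CES first-order condition, (5/2)·(y/x)^(4/3) = p_x/p_y.
Hence y/x = ((2/5)·p_x/p_y)^(1/(4/3)), i.e. raised to the 0.75 power.
With the ratio pinned down, the budget gives x* = I/(p_x + p_y·(y/x)) and y* = (y/x)·x*.
Numerically y/x = 1.575423, so x* = 92/(40.1 + 8.75·1.575423) = 1.7073 and y* = 1.575423·1.7073 = 2.6898.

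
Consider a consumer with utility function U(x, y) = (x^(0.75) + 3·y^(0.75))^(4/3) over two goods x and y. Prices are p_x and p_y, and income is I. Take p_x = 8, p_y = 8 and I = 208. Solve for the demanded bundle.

MRS = MU_x/MU_y = (1/3)·(y/x)^(0.25). Set equal to p_x/p_y.
Solve for the ratio: y/x = [3·p_x/p_y]^(4).
With the ratio pinned down, the budget gives x* = I/(p_x + p_y·(y/x)) and y* = (y/x)·x*.
Numerically y/x = 81, so x* = 208/(8 + 8·81) = 0.3171 and y* = 81·0.3171 = 25.6829.

x* = 0.3171, y* = 25.6829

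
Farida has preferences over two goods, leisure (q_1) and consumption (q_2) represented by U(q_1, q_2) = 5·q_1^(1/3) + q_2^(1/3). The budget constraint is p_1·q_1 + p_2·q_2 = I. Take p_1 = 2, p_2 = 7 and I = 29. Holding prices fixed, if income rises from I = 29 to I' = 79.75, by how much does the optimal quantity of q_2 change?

From the CES first-order condition, 5·(q_2/q_1)^(2/3) = p_1/p_2.
Hence q_2/q_1 = ((1/5)·p_1/p_2)^(1/(2/3)), i.e. raised to the 1.5 power.
Substitute q_2 = (q_2/q_1)·q_1 into the budget: q_1* = I/(p_1 + p_2·(q_2/q_1)).
Numerically q_2/q_1 = 0.01366, so q_1* = 29/(2 + 7·0.01366) = 13.8384 and q_2* = 0.01366·13.8384 = 0.189.
At I' = 79.75: q_2* = 0.5198. Change: 0.5198 − 0.189 = 0.3308.

Δq_2* = 0.3308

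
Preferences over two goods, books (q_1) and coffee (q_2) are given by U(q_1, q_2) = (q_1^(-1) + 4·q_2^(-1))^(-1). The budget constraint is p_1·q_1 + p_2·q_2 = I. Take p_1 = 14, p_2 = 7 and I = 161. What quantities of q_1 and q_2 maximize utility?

q_1* = 4.7635, q_2* = 13.4731

From the CES first-order condition, (1/4)·(q_2/q_1)^(2) = p_1/p_2.
Hence q_2/q_1 = (4·p_1/p_2)^(1/(2)), i.e. raised to the 0.5 power.
Substitute q_2 = (q_2/q_1)·q_1 into the budget: q_1* = I/(p_1 + p_2·(q_2/q_1)).
Numerically q_2/q_1 = 2.828427, so q_1* = 161/(14 + 7·2.828427) = 4.7635 and q_2* = 2.828427·4.7635 = 13.4731.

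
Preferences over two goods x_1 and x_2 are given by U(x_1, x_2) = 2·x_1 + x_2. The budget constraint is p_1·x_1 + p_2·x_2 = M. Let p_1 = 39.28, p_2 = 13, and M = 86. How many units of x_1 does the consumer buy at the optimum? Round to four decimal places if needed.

x_1* = 0

Perfect substitutes: compare marginal utility per dollar. 2/p_1 vs 1/p_2 → 0.0509 vs 0.0769.
x_2 gives more utility per dollar, so spend all income on x_2: x_2* = M/p_2, x_1* = 0.
Numerically: x_1* = 0, x_2* = 6.6154.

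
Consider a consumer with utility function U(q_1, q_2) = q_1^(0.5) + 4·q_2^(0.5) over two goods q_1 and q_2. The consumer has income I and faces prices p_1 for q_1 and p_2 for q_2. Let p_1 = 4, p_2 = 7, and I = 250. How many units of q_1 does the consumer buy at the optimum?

q_1* = 6.162

MU_q_1 ∝ q_1^(-0.5), MU_q_2 ∝ 4·q_2^(-0.5), so MRS = (1/4)·(q_2/q_1)^(0.5) = p_1/p_2.
Solve for the ratio: q_2/q_1 = [4·p_1/p_2]^(2).
With the ratio pinned down, the budget gives q_1* = I/(p_1 + p_2·(q_2/q_1)) and q_2* = (q_2/q_1)·q_1*.
Numerically q_2/q_1 = 5.22449, so q_1* = 250/(4 + 7·5.22449) = 6.162.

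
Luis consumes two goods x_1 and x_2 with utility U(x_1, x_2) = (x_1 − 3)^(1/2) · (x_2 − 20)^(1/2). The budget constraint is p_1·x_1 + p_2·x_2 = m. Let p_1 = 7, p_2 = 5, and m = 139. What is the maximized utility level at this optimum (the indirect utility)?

Substituting into the budget: x_1* = 3 + 0.5·(m − 3·p_1 − 20·p_2)/p_1, and x_2* = 20 + 0.5·(…)/p_2.
Discretionary income = 139 − 3·7 − 20·5 = 18; x_1* = 3 + 0.5·18/7 = 4.2857; x_2* = 20 + 0.5·18/5 = 21.8.
Utility at the optimum: U(4.2857, 21.8) = 1.5213.

V = 1.5213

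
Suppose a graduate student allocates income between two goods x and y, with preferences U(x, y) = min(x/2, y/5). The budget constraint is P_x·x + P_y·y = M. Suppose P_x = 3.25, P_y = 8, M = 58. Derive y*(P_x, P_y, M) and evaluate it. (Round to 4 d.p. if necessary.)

y* = 6.2366

Demand: x*(P_x,P_y,M) = 2·M/(2·P_x + 5·P_y), y* = 5·M/(2·P_x + 5·P_y).
Here 2·3.25 + 5·8 = 46.5, giving y* = 6.2366.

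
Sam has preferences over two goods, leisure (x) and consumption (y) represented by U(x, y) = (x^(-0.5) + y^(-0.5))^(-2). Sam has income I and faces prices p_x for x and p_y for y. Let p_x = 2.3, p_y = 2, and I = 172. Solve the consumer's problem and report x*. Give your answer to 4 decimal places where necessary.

x* = 38.2621

MRS = MU_x/MU_y = (y/x)^(1.5). Set equal to p_x/p_y.
Solve for the ratio: y/x = [p_x/p_y]^(2/3).
Substitute y = (y/x)·x into the budget: x* = I/(p_x + p_y·(y/x)).
Numerically y/x = 1.097653, so x* = 172/(2.3 + 2·1.097653) = 38.2621.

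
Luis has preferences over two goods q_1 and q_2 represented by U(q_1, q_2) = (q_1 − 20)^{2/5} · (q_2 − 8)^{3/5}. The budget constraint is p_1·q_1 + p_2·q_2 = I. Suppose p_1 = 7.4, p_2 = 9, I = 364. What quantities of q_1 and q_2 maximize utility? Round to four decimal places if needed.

q_1* = 27.7838, q_2* = 17.6

MRS = (2/3)·(q_2−8)/(q_1−20). Tangency with p_1/p_2 gives q_2−8 = (3/2)·(p_1/p_2)·(q_1−20).
Substituting into the budget: q_1* = 20 + 0.4·(I − 20·p_1 − 8·p_2)/p_1, and q_2* = 8 + 0.6·(…)/p_2.
Discretionary income = 364 − 20·7.4 − 8·9 = 144; q_1* = 20 + 0.4·144/7.4 = 27.7838; q_2* = 8 + 0.6·144/9 = 17.6.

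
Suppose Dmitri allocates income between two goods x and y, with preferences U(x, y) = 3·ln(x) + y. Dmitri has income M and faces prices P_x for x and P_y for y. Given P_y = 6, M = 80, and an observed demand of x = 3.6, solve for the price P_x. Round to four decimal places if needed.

MU_x = 3/x, MU_y = 1. Tangency: 3/x = P_x/P_y.
So x*(P_x,P_y) = 3·P_y/P_x, independent of income; and y* = (M − 3·P_y)/P_y.
Set x* = 3.6 in the demand function and solve for P_x: P_x = 5.

P_x = 5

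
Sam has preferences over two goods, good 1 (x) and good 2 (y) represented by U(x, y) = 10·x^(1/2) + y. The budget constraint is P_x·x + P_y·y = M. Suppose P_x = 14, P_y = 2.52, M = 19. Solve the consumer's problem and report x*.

Utility is quasi-linear in y; the FOC for x is 5/√x = P_x/P_y.
Thus x* = (5·P_y/P_x)² — independent of M — with the rest of income spent on y.
Plugging in: x* = (5·2.52/14)² = 0.81.

x* = 0.81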